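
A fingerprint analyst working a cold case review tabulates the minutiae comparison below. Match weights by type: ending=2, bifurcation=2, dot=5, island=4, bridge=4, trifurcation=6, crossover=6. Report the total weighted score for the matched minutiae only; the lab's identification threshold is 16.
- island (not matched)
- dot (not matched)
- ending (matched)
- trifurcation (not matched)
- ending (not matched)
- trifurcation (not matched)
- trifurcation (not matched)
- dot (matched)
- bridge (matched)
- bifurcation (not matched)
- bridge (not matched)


Weighted minutiae match score:
  island: not matched, +0
  dot: not matched, +0
  ending: matched, +2 (running total 2)
  trifurcation: not matched, +0
  ending: not matched, +0
  trifurcation: not matched, +0
  trifurcation: not matched, +0
  dot: matched, +5 (running total 7)
  bridge: matched, +4 (running total 11)
  bifurcation: not matched, +0
  bridge: not matched, +0
Total score = 11
Threshold = 16; verdict = inconclusive

11


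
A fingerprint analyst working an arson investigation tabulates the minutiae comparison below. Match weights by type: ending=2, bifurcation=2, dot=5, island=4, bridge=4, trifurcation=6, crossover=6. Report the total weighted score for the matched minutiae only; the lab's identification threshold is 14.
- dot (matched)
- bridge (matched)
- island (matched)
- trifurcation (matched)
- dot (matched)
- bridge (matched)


Weighted minutiae match score:
  dot: matched, +5 (running total 5)
  bridge: matched, +4 (running total 9)
  island: matched, +4 (running total 13)
  trifurcation: matched, +6 (running total 19)
  dot: matched, +5 (running total 24)
  bridge: matched, +4 (running total 28)
Total score = 28
Threshold = 14; verdict = identification

28


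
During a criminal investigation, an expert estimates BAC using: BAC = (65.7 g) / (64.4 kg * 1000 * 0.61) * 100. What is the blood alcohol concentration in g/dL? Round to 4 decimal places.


Applying the Widmark formula:
BAC = (dose_g / (body_wt * 1000 * r)) * 100
Denominator = 64.4 * 1000 * 0.61 = 39284
BAC = (65.7 / 39284) * 100
BAC = 0.1672 g/dL

0.1672


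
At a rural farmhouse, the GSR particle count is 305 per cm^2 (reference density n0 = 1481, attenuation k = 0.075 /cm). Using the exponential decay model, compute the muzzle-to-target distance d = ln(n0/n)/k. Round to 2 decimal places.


GSR distance calculation:
n0/n = 1481 / 305 = 4.855738
ln(n0/n) = 1.580161
d = 1.580161 / 0.075 = 21.07 cm

21.07


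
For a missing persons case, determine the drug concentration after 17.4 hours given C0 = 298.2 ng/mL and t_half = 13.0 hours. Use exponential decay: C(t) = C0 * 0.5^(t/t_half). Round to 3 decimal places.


Drug concentration decay:
Number of half-lives = t / t_half = 17.4 / 13.0 = 1.338462
Decay factor = 0.5^1.338462 = 0.395442
C(t) = 298.2 * 0.395442 = 117.921 ng/mL

117.921


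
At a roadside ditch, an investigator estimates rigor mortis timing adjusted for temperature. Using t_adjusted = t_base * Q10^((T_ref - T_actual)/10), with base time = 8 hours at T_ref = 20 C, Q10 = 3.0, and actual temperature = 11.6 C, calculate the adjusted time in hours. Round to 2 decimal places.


Rigor mortis time adjustment:
Exponent = (T_ref - T_actual) / 10 = (20 - 11.6) / 10 = 0.84
Q10 factor = 3.0^0.84 = 2.51641
t_adjusted = 8 * 2.51641 = 20.13 hours

20.13


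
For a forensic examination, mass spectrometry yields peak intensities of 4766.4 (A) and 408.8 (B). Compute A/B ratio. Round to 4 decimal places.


Spectral peak ratio:
Peak A = 4766.4 counts
Peak B = 408.8 counts
Ratio = 4766.4 / 408.8 = 11.6595

11.6595


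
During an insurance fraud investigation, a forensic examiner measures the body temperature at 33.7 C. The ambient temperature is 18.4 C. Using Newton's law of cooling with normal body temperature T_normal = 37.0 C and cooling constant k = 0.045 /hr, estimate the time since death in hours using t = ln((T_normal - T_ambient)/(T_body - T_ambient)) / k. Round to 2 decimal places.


Using Newton's law of cooling:
t = ln((T_normal - T_ambient) / (T_body - T_ambient)) / k
T_normal - T_ambient = 18.6
T_body - T_ambient = 15.3
Ratio = 1.215686
ln(ratio) = 0.195309
t = 0.195309 / 0.045 = 4.34 hours

4.34


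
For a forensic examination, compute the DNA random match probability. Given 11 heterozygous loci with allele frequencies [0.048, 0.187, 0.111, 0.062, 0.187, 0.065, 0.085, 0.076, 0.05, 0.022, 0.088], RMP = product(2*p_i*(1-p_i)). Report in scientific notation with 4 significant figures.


Computing RMP for 11 loci:
Locus 1: 2 * 0.048 * 0.952 = 0.091392
Locus 2: 2 * 0.187 * 0.813 = 0.304062
Locus 3: 2 * 0.111 * 0.889 = 0.197358
Locus 4: 2 * 0.062 * 0.938 = 0.116312
Locus 5: 2 * 0.187 * 0.813 = 0.304062
Locus 6: 2 * 0.065 * 0.935 = 0.12155
Locus 7: 2 * 0.085 * 0.915 = 0.15555
Locus 8: 2 * 0.076 * 0.924 = 0.140448
Locus 9: 2 * 0.05 * 0.95 = 0.095
Locus 10: 2 * 0.022 * 0.978 = 0.043032
Locus 11: 2 * 0.088 * 0.912 = 0.160512
RMP = 3.380e-10

3.380e-10


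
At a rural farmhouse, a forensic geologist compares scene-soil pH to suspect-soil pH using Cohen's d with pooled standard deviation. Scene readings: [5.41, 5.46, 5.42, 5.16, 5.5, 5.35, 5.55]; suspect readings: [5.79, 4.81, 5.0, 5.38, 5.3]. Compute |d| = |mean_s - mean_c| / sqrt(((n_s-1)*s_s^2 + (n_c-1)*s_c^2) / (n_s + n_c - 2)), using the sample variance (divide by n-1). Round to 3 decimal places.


Pooled-variance Cohen's d for soil pH comparison:
Scene mean = 37.85 / 7 = 5.407143
Suspect mean = 26.28 / 5 = 5.256
Scene sample variance s_s^2 = 0.016057
Suspect sample variance s_c^2 = 0.14173
Pooled variance = ((n_s-1)*s_s^2 + (n_c-1)*s_c^2) / (n_s + n_c - 2) = 0.066326
Pooled SD = sqrt(0.066326) = 0.257538
Mean difference = 0.151143
|d| = |0.151143| / 0.257538 = 0.587

0.587


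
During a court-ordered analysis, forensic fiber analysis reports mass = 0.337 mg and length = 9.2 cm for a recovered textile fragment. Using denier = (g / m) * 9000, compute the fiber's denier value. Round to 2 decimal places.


Denier calculation:
Mass in grams = 0.337 mg / 1000 = 0.000337 g
Length in meters = 9.2 cm / 100 = 0.092 m
Linear density = mass / length = 0.000337 / 0.092 = 0.00366304 g/m
Denier = (g/m) * 9000 = 0.00366304 * 9000 = 32.97

32.97


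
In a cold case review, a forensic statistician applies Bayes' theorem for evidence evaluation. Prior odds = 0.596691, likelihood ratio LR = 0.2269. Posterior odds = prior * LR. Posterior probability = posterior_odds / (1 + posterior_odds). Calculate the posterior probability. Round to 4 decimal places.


Bayesian evidence evaluation:
Posterior odds = prior_odds * LR = 0.596691 * 0.2269 = 0.1353892
Posterior probability = posterior_odds / (1 + posterior_odds)
= 0.1353892 / (1 + 0.1353892)
= 0.1353892 / 1.1353892
= 0.1192

0.1192


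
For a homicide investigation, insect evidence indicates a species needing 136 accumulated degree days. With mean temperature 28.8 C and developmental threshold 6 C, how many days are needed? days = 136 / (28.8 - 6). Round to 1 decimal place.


Insect development time:
Effective temperature = avg_temp - T_base = 28.8 - 6 = 22.8 C
Days = ADD / effective_temp = 136 / 22.8 = 6.0 days

6.0


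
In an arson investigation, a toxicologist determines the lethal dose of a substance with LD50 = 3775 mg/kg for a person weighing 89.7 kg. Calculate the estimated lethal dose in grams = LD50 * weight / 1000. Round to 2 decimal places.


Lethal dose calculation:
Lethal dose = LD50 * body_weight / 1000
= 3775 * 89.7 / 1000
= 338617.5 / 1000
= 338.62 g

338.62


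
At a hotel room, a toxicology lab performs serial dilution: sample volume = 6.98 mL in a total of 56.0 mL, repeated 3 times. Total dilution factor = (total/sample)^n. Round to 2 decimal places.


Dilution factor calculation:
Single dilution = V_total / V_sample = 56.0 / 6.98 ≈ 8.022923
Number of dilutions = 3
Total DF = (56.0 / 6.98)^3 (full precision, rounded at the end) = 516.41

516.41


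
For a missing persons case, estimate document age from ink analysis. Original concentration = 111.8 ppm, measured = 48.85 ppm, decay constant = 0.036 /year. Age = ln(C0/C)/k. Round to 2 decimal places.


Document age estimation:
C0/C = 111.8 / 48.85 = 2.288639
ln(C0/C) = 0.827957
t = 0.827957 / 0.036 = 23.00 years

23.00


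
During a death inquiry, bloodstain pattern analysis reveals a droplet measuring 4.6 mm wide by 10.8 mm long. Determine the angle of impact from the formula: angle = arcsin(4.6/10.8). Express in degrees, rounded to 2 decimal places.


Blood spatter impact angle calculation:
width / length = 4.6 / 10.8 = 0.425926
angle = arcsin(0.425926)
angle = 25.21 degrees

25.21


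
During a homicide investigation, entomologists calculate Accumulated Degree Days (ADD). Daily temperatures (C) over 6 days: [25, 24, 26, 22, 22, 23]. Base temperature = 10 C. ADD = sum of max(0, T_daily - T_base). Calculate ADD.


Computing ADD day by day:
Day 1: max(0, 25 - 10) = 15
Day 2: max(0, 24 - 10) = 14
Day 3: max(0, 26 - 10) = 16
Day 4: max(0, 22 - 10) = 12
Day 5: max(0, 22 - 10) = 12
Day 6: max(0, 23 - 10) = 13
Total ADD = 82

82


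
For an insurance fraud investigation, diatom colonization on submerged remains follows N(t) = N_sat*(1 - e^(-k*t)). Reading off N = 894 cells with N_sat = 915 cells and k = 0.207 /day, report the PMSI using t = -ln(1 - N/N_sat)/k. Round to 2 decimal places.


PMSI from diatom colonization curve:
N / N_sat = 894 / 915 = 0.977049
1 - N/N_sat = 0.022951
ln(1 - N/N_sat) = -3.774394
t = -ln(1 - N/N_sat) / k = -(-3.774394) / 0.207 = 18.23 days

18.23


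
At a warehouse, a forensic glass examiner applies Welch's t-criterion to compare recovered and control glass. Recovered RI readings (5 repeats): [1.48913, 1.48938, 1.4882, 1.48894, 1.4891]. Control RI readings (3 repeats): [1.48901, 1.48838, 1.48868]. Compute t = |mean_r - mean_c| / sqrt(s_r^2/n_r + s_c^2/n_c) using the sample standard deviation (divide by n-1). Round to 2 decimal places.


Welch's t-criterion for glass RI comparison:
Recovered mean = sum / n_r = 7.44475 / 5 = 1.48895
Control mean = sum / n_c = 4.46607 / 3 = 1.48869
Recovered sample variance s_r^2 = 2.006e-07
Control sample variance s_c^2 = 9.93e-08
Welch SE (unpooled) = sqrt(s_r^2/n_r + s_c^2/n_c) = sqrt(4.012e-08 + 3.31e-08) = sqrt(7.322e-08) = 0.000270592
|mean_r - mean_c| = 0.00026
t = 0.00026 / 0.000270592 = 0.96

0.96


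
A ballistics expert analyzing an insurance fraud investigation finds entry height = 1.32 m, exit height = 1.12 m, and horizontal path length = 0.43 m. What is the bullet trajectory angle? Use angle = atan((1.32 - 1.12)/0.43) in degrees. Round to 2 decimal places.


Bullet trajectory angle:
Height difference = 1.32 - 1.12 = 0.2 m
angle = atan(0.2 / 0.43)
angle = atan(0.465116)
angle = 24.94 degrees

24.94


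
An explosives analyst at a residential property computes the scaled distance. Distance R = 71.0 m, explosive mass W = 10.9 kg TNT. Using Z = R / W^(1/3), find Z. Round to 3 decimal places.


Scaled distance calculation:
W^(1/3) = 10.9^(1/3) = 2.21722
Z = R / W^(1/3) = 71.0 / 2.21722
Z = 32.022 m/kg^(1/3)

32.022


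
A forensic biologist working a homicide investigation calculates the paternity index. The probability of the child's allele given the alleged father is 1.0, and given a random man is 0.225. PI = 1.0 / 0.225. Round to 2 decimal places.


Paternity Index calculation:
PI = P(allele|father) / P(allele|random)
PI = 1.0 / 0.225
PI = 4.44

4.44


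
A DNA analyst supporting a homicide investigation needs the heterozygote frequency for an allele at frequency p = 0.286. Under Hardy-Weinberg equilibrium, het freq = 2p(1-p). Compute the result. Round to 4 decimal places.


Hardy-Weinberg heterozygote frequency:
q = 1 - p = 1 - 0.286 = 0.714
2pq = 2 * 0.286 * 0.714 = 0.4084

0.4084


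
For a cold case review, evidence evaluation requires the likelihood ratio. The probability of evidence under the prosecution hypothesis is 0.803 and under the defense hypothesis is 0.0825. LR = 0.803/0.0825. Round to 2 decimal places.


Likelihood ratio calculation:
LR = P(E|Hp) / P(E|Hd)
LR = 0.803 / 0.0825
LR = 9.73

9.73


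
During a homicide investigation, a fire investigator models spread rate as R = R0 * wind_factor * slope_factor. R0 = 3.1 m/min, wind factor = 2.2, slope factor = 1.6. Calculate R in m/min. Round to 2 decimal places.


Fire spread rate calculation:
R = R0 * wind_factor * slope_factor
= 3.1 * 2.2 * 1.6
= 6.82 * 1.6
= 10.91 m/min

10.91


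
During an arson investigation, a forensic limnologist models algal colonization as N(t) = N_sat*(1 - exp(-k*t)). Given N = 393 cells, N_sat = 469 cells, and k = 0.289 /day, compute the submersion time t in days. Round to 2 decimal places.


PMSI from diatom colonization curve:
N / N_sat = 393 / 469 = 0.837953
1 - N/N_sat = 0.162047
ln(1 - N/N_sat) = -1.819869
t = -ln(1 - N/N_sat) / k = -(-1.819869) / 0.289 = 6.30 days

6.30


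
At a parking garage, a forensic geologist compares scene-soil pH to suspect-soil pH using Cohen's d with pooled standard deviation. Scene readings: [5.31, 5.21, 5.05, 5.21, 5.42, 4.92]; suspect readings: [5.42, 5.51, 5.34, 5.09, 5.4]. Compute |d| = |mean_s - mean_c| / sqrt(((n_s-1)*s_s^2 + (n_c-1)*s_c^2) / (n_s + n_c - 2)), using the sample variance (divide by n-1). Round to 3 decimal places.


Pooled-variance Cohen's d for soil pH comparison:
Scene mean = 31.12 / 6 = 5.186667
Suspect mean = 26.76 / 5 = 5.352
Scene sample variance s_s^2 = 0.032107
Suspect sample variance s_c^2 = 0.02517
Pooled variance = ((n_s-1)*s_s^2 + (n_c-1)*s_c^2) / (n_s + n_c - 2) = 0.029024
Pooled SD = sqrt(0.029024) = 0.170364
Mean difference = -0.165333
|d| = |-0.165333| / 0.170364 = 0.970

0.970


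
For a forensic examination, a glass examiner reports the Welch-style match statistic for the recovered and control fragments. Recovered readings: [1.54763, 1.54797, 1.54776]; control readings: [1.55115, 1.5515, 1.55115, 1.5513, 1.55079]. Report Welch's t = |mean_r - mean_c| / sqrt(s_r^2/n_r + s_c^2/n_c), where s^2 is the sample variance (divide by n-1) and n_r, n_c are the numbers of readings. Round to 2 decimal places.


Welch's t-criterion for glass RI comparison:
Recovered mean = sum / n_r = 4.64336 / 3 = 1.5477867
Control mean = sum / n_c = 7.75589 / 5 = 1.551178
Recovered sample variance s_r^2 = 2.94333e-08
Control sample variance s_c^2 = 6.767e-08
Welch SE (unpooled) = sqrt(s_r^2/n_r + s_c^2/n_c) = sqrt(9.81111e-09 + 1.3534e-08) = sqrt(2.33451e-08) = 0.000152791
|mean_r - mean_c| = 0.00339133
t = 0.00339133 / 0.000152791 = 22.20

22.20


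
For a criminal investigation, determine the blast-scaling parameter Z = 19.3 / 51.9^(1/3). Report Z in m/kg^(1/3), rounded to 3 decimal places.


Scaled distance calculation:
W^(1/3) = 51.9^(1/3) = 3.730117
Z = R / W^(1/3) = 19.3 / 3.730117
Z = 5.174 m/kg^(1/3)

5.174


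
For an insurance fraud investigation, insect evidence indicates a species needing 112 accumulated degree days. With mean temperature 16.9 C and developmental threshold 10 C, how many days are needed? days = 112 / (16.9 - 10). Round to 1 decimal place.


Insect development time:
Effective temperature = avg_temp - T_base = 16.9 - 10 = 6.9 C
Days = ADD / effective_temp = 112 / 6.9 = 16.2 days

16.2


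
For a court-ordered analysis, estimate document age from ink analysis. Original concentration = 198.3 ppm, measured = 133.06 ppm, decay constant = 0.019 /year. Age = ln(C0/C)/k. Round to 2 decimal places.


Document age estimation:
C0/C = 198.3 / 133.06 = 1.490305
ln(C0/C) = 0.398981
t = 0.398981 / 0.019 = 21.00 years

21.00


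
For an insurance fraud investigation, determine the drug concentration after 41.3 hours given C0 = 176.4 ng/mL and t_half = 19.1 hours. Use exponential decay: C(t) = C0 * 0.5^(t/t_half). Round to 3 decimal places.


Drug concentration decay:
Number of half-lives = t / t_half = 41.3 / 19.1 = 2.162304
Decay factor = 0.5^2.162304 = 0.22339921
C(t) = 176.4 * 0.22339921 = 39.408 ng/mL

39.408


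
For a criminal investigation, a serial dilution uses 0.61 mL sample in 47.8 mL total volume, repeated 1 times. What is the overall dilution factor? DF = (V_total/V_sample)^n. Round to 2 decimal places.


Dilution factor calculation:
Single dilution = V_total / V_sample = 47.8 / 0.61 ≈ 78.360656
Number of dilutions = 1
Total DF = (47.8 / 0.61)^1 (full precision, rounded at the end) = 78.36

78.36


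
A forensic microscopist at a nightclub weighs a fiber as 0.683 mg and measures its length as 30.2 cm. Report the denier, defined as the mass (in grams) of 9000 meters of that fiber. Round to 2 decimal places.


Denier calculation:
Mass in grams = 0.683 mg / 1000 = 0.000683 g
Length in meters = 30.2 cm / 100 = 0.302 m
Linear density = mass / length = 0.000683 / 0.302 = 0.00226159 g/m
Denier = (g/m) * 9000 = 0.00226159 * 9000 = 20.35

20.35


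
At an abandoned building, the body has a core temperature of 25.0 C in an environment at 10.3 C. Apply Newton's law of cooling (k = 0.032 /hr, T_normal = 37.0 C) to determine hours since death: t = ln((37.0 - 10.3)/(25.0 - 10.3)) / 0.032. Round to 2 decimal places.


Using Newton's law of cooling:
t = ln((T_normal - T_ambient) / (T_body - T_ambient)) / k
T_normal - T_ambient = 26.7
T_body - T_ambient = 14.7
Ratio = 1.816327
ln(ratio) = 0.596816
t = 0.596816 / 0.032 = 18.65 hours

18.65


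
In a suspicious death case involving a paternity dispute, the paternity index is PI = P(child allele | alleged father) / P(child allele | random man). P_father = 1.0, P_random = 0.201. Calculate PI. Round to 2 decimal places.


Paternity Index calculation:
PI = P(allele|father) / P(allele|random)
PI = 1.0 / 0.201
PI = 4.98

4.98


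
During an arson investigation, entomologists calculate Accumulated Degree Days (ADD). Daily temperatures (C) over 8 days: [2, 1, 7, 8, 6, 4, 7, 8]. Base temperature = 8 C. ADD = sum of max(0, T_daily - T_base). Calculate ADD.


Computing ADD day by day:
Day 1: max(0, 2 - 8) = 0
Day 2: max(0, 1 - 8) = 0
Day 3: max(0, 7 - 8) = 0
Day 4: max(0, 8 - 8) = 0
Day 5: max(0, 6 - 8) = 0
Day 6: max(0, 4 - 8) = 0
Day 7: max(0, 7 - 8) = 0
Day 8: max(0, 8 - 8) = 0
Total ADD = 0

0


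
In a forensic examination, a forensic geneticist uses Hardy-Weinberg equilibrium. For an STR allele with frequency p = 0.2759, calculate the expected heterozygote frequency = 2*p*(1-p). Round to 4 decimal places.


Hardy-Weinberg heterozygote frequency:
q = 1 - p = 1 - 0.2759 = 0.7241
2pq = 2 * 0.2759 * 0.7241 = 0.3996

0.3996


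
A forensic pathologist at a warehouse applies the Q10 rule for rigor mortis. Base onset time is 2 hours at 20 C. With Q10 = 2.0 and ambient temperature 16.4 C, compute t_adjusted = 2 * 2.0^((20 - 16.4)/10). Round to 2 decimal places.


Rigor mortis time adjustment:
Exponent = (T_ref - T_actual) / 10 = (20 - 16.4) / 10 = 0.36
Q10 factor = 2.0^0.36 = 1.28343
t_adjusted = 2 * 1.28343 = 2.57 hours

2.57


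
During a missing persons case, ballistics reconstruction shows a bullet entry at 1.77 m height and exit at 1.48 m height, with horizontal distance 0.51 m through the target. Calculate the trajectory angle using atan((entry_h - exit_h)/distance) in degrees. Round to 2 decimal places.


Bullet trajectory angle:
Height difference = 1.77 - 1.48 = 0.29 m
angle = atan(0.29 / 0.51)
angle = atan(0.568627)
angle = 29.62 degrees

29.62


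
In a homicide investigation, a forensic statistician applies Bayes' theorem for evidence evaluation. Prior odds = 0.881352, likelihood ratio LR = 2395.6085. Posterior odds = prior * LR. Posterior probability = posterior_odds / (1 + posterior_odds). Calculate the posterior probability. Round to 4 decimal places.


Bayesian evidence evaluation:
Posterior odds = prior_odds * LR = 0.881352 * 2395.6085 = 2111.374
Posterior probability = posterior_odds / (1 + posterior_odds)
= 2111.374 / (1 + 2111.374)
= 2111.374 / 2112.374
= 0.9995

0.9995


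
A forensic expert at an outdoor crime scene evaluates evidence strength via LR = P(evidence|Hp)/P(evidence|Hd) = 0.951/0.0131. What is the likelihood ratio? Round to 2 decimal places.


Likelihood ratio calculation:
LR = P(E|Hp) / P(E|Hd)
LR = 0.951 / 0.0131
LR = 72.60

72.60


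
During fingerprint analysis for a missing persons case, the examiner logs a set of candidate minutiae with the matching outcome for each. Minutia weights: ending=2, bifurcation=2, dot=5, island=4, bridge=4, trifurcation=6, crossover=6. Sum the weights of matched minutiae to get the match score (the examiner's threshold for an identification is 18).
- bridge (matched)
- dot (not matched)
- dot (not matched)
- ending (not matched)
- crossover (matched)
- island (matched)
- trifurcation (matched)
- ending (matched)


Weighted minutiae match score:
  bridge: matched, +4 (running total 4)
  dot: not matched, +0
  dot: not matched, +0
  ending: not matched, +0
  crossover: matched, +6 (running total 10)
  island: matched, +4 (running total 14)
  trifurcation: matched, +6 (running total 20)
  ending: matched, +2 (running total 22)
Total score = 22
Threshold = 18; verdict = identification

22


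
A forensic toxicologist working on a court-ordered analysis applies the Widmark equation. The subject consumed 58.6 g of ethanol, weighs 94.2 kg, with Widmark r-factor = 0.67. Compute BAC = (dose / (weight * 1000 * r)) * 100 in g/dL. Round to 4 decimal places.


Applying the Widmark formula:
BAC = (dose_g / (body_wt * 1000 * r)) * 100
Denominator = 94.2 * 1000 * 0.67 = 63114
BAC = (58.6 / 63114) * 100
BAC = 0.0928 g/dL

0.0928


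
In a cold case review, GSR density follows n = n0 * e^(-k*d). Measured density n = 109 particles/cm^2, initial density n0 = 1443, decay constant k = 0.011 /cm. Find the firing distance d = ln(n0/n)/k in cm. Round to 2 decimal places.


GSR distance calculation:
n0/n = 1443 / 109 = 13.238532
ln(n0/n) = 2.583132
d = 2.583132 / 0.011 = 234.83 cm

234.83


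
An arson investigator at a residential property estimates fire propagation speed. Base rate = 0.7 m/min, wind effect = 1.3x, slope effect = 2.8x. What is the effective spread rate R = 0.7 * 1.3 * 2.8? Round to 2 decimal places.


Fire spread rate calculation:
R = R0 * wind_factor * slope_factor
= 0.7 * 1.3 * 2.8
= 0.91 * 2.8
= 2.55 m/min

2.55


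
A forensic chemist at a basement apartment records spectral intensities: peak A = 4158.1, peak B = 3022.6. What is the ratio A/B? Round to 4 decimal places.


Spectral peak ratio:
Peak A = 4158.1 counts
Peak B = 3022.6 counts
Ratio = 4158.1 / 3022.6 = 1.3757

1.3757


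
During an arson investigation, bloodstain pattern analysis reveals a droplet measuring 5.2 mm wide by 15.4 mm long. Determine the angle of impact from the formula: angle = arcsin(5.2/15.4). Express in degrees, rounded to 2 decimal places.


Blood spatter impact angle calculation:
width / length = 5.2 / 15.4 = 0.337662
angle = arcsin(0.337662)
angle = 19.73 degrees

19.73


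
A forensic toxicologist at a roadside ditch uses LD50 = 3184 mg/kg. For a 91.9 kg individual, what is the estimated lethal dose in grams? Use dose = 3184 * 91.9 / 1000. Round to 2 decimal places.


Lethal dose calculation:
Lethal dose = LD50 * body_weight / 1000
= 3184 * 91.9 / 1000
= 292609.6 / 1000
= 292.61 g

292.61


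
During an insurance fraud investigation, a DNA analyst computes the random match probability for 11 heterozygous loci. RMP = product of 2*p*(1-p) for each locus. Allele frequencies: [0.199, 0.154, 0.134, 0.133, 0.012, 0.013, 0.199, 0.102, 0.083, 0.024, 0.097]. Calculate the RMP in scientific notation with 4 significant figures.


Computing RMP for 11 loci:
Locus 1: 2 * 0.199 * 0.801 = 0.318798
Locus 2: 2 * 0.154 * 0.846 = 0.260568
Locus 3: 2 * 0.134 * 0.866 = 0.232088
Locus 4: 2 * 0.133 * 0.867 = 0.230622
Locus 5: 2 * 0.012 * 0.988 = 0.023712
Locus 6: 2 * 0.013 * 0.987 = 0.025662
Locus 7: 2 * 0.199 * 0.801 = 0.318798
Locus 8: 2 * 0.102 * 0.898 = 0.183192
Locus 9: 2 * 0.083 * 0.917 = 0.152222
Locus 10: 2 * 0.024 * 0.976 = 0.046848
Locus 11: 2 * 0.097 * 0.903 = 0.175182
RMP = 1.974e-10

1.974e-10


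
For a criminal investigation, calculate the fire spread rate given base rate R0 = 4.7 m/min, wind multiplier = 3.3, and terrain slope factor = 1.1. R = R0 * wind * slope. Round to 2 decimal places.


Fire spread rate calculation:
R = R0 * wind_factor * slope_factor
= 4.7 * 3.3 * 1.1
= 15.51 * 1.1
= 17.06 m/min

17.06


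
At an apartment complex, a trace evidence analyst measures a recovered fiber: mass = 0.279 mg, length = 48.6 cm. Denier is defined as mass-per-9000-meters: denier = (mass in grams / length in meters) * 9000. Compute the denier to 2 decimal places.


Denier calculation:
Mass in grams = 0.279 mg / 1000 = 0.000279 g
Length in meters = 48.6 cm / 100 = 0.486 m
Linear density = mass / length = 0.000279 / 0.486 = 0.00057407 g/m
Denier = (g/m) * 9000 = 0.00057407 * 9000 = 5.17

5.17


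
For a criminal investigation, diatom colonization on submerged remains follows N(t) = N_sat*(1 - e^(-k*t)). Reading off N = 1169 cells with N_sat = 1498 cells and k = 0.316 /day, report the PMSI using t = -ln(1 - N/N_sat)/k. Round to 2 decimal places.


PMSI from diatom colonization curve:
N / N_sat = 1169 / 1498 = 0.780374
1 - N/N_sat = 0.219626
ln(1 - N/N_sat) = -1.515829
t = -ln(1 - N/N_sat) / k = -(-1.515829) / 0.316 = 4.80 days

4.80


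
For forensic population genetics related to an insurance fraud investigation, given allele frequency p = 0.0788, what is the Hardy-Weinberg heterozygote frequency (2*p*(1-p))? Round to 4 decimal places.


Hardy-Weinberg heterozygote frequency:
q = 1 - p = 1 - 0.0788 = 0.9212
2pq = 2 * 0.0788 * 0.9212 = 0.1452

0.1452


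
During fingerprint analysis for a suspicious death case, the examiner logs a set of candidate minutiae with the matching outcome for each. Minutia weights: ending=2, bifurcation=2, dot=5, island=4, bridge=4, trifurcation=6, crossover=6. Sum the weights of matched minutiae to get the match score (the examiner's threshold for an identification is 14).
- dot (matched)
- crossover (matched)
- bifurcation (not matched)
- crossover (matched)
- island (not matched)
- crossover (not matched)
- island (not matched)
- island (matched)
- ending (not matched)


Weighted minutiae match score:
  dot: matched, +5 (running total 5)
  crossover: matched, +6 (running total 11)
  bifurcation: not matched, +0
  crossover: matched, +6 (running total 17)
  island: not matched, +0
  crossover: not matched, +0
  island: not matched, +0
  island: matched, +4 (running total 21)
  ending: not matched, +0
Total score = 21
Threshold = 14; verdict = identification

21


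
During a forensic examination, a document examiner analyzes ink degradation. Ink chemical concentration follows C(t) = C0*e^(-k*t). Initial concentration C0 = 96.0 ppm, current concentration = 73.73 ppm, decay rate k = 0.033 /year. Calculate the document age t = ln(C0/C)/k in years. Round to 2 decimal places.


Document age estimation:
C0/C = 96.0 / 73.73 = 1.302048
ln(C0/C) = 0.263938
t = 0.263938 / 0.033 = 8.00 years

8.00


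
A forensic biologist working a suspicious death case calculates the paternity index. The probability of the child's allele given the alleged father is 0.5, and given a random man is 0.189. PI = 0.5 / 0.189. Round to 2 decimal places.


Paternity Index calculation:
PI = P(allele|father) / P(allele|random)
PI = 0.5 / 0.189
PI = 2.65

2.65


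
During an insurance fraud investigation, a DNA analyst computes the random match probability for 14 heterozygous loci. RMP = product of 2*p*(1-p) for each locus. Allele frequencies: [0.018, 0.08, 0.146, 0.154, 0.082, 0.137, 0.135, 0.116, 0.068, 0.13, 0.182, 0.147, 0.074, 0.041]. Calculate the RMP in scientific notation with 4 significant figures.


Computing RMP for 14 loci:
Locus 1: 2 * 0.018 * 0.982 = 0.035352
Locus 2: 2 * 0.08 * 0.92 = 0.1472
Locus 3: 2 * 0.146 * 0.854 = 0.249368
Locus 4: 2 * 0.154 * 0.846 = 0.260568
Locus 5: 2 * 0.082 * 0.918 = 0.150552
Locus 6: 2 * 0.137 * 0.863 = 0.236462
Locus 7: 2 * 0.135 * 0.865 = 0.23355
Locus 8: 2 * 0.116 * 0.884 = 0.205088
Locus 9: 2 * 0.068 * 0.932 = 0.126752
Locus 10: 2 * 0.13 * 0.87 = 0.2262
Locus 11: 2 * 0.182 * 0.818 = 0.297752
Locus 12: 2 * 0.147 * 0.853 = 0.250782
Locus 13: 2 * 0.074 * 0.926 = 0.137048
Locus 14: 2 * 0.041 * 0.959 = 0.078638
RMP = 1.330e-11

1.330e-11


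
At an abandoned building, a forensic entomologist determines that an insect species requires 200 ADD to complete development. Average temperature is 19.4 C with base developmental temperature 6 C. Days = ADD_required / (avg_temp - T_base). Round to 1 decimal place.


Insect development time:
Effective temperature = avg_temp - T_base = 19.4 - 6 = 13.4 C
Days = ADD / effective_temp = 200 / 13.4 = 14.9 days

14.9


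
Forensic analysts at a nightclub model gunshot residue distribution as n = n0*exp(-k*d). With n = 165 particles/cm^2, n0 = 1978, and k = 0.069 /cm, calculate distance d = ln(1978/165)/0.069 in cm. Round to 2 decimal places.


GSR distance calculation:
n0/n = 1978 / 165 = 11.987879
ln(n0/n) = 2.483896
d = 2.483896 / 0.069 = 36.00 cm

36.00


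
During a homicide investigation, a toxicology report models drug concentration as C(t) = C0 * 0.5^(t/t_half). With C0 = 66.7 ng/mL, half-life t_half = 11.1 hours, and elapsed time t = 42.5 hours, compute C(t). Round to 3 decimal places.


Drug concentration decay:
Number of half-lives = t / t_half = 42.5 / 11.1 = 3.828829
Decay factor = 0.5^3.828829 = 0.07037325
C(t) = 66.7 * 0.07037325 = 4.694 ng/mL

4.694


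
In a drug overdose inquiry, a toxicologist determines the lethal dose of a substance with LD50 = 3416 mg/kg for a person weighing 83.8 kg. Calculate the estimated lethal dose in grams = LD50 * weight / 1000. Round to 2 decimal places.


Lethal dose calculation:
Lethal dose = LD50 * body_weight / 1000
= 3416 * 83.8 / 1000
= 286260.8 / 1000
= 286.26 g

286.26


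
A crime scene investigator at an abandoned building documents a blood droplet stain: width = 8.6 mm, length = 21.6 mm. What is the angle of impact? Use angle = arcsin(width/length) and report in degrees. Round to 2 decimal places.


Blood spatter impact angle calculation:
width / length = 8.6 / 21.6 = 0.398148
angle = arcsin(0.398148)
angle = 23.46 degrees

23.46


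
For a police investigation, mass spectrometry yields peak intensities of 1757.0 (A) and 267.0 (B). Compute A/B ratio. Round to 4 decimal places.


Spectral peak ratio:
Peak A = 1757.0 counts
Peak B = 267.0 counts
Ratio = 1757.0 / 267.0 = 6.5805

6.5805


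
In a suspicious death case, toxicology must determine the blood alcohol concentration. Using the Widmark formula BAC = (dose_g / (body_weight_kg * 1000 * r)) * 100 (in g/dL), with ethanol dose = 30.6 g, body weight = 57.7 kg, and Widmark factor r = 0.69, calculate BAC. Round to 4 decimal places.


Applying the Widmark formula:
BAC = (dose_g / (body_wt * 1000 * r)) * 100
Denominator = 57.7 * 1000 * 0.69 = 39813
BAC = (30.6 / 39813) * 100
BAC = 0.0769 g/dL

0.0769


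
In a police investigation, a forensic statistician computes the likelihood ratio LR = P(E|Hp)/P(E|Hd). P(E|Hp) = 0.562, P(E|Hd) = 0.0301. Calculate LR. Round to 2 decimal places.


Likelihood ratio calculation:
LR = P(E|Hp) / P(E|Hd)
LR = 0.562 / 0.0301
LR = 18.67

18.67


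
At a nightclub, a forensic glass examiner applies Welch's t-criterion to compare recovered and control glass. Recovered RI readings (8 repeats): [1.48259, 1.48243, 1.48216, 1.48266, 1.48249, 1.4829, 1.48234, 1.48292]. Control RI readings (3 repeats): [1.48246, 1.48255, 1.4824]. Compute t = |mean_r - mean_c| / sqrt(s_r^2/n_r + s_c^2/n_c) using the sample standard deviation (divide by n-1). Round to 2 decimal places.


Welch's t-criterion for glass RI comparison:
Recovered mean = sum / n_r = 11.86049 / 8 = 1.4825613
Control mean = sum / n_c = 4.44741 / 3 = 1.48247
Recovered sample variance s_r^2 = 6.94696e-08
Control sample variance s_c^2 = 5.7e-09
Welch SE (unpooled) = sqrt(s_r^2/n_r + s_c^2/n_c) = sqrt(8.68371e-09 + 1.9e-09) = sqrt(1.05837e-08) = 0.000102877
|mean_r - mean_c| = 9.125e-05
t = 9.125e-05 / 0.000102877 = 0.89

0.89


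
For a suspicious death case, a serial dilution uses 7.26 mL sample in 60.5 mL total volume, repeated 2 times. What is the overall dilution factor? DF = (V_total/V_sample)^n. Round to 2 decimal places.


Dilution factor calculation:
Single dilution = V_total / V_sample = 60.5 / 7.26 ≈ 8.333333
Number of dilutions = 2
Total DF = (60.5 / 7.26)^2 (full precision, rounded at the end) = 69.44

69.44


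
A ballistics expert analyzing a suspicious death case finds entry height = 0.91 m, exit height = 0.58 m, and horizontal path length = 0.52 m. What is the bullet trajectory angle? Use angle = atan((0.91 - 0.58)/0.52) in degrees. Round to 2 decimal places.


Bullet trajectory angle:
Height difference = 0.91 - 0.58 = 0.33 m
angle = atan(0.33 / 0.52)
angle = atan(0.634615)
angle = 32.40 degrees

32.40


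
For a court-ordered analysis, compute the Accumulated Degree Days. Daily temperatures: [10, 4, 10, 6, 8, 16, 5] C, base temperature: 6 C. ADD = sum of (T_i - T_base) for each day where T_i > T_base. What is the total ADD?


Computing ADD day by day:
Day 1: max(0, 10 - 6) = 4
Day 2: max(0, 4 - 6) = 0
Day 3: max(0, 10 - 6) = 4
Day 4: max(0, 6 - 6) = 0
Day 5: max(0, 8 - 6) = 2
Day 6: max(0, 16 - 6) = 10
Day 7: max(0, 5 - 6) = 0
Total ADD = 20

20


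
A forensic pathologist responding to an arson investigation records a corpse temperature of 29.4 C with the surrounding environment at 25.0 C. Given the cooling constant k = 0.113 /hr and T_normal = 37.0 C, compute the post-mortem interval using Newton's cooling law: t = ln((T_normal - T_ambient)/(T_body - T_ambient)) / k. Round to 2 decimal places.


Using Newton's law of cooling:
t = ln((T_normal - T_ambient) / (T_body - T_ambient)) / k
T_normal - T_ambient = 12.0
T_body - T_ambient = 4.4
Ratio = 2.727273
ln(ratio) = 1.003302
t = 1.003302 / 0.113 = 8.88 hours

8.88


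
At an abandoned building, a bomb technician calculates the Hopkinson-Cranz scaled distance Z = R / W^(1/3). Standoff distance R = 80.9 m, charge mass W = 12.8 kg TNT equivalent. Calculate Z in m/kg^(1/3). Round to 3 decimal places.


Scaled distance calculation:
W^(1/3) = 12.8^(1/3) = 2.339214
Z = R / W^(1/3) = 80.9 / 2.339214
Z = 34.584 m/kg^(1/3)

34.584


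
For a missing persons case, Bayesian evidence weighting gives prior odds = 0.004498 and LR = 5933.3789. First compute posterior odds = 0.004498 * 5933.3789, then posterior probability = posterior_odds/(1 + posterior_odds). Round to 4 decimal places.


Bayesian evidence evaluation:
Posterior odds = prior_odds * LR = 0.004498 * 5933.3789 = 26.68834
Posterior probability = posterior_odds / (1 + posterior_odds)
= 26.68834 / (1 + 26.68834)
= 26.68834 / 27.68834
= 0.9639

0.9639


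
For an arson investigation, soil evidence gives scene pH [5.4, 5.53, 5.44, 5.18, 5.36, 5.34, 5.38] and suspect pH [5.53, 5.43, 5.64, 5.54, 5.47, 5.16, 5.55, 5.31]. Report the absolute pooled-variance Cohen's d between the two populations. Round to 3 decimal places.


Pooled-variance Cohen's d for soil pH comparison:
Scene mean = 37.63 / 7 = 5.375714
Suspect mean = 43.63 / 8 = 5.45375
Scene sample variance s_s^2 = 0.011395
Suspect sample variance s_c^2 = 0.02357
Pooled variance = ((n_s-1)*s_s^2 + (n_c-1)*s_c^2) / (n_s + n_c - 2) = 0.017951
Pooled SD = sqrt(0.017951) = 0.133981
Mean difference = -0.078036
|d| = |-0.078036| / 0.133981 = 0.582

0.582


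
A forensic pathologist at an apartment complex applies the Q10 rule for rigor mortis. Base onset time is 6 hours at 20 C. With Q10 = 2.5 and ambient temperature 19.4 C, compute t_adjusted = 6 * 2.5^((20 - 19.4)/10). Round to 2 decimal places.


Rigor mortis time adjustment:
Exponent = (T_ref - T_actual) / 10 = (20 - 19.4) / 10 = 0.06
Q10 factor = 2.5^0.06 = 1.05652
t_adjusted = 6 * 1.05652 = 6.34 hours

6.34


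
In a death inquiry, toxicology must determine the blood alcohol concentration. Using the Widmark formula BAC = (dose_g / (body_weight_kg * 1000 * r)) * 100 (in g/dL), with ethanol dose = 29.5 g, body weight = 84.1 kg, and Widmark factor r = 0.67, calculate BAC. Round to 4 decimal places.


Applying the Widmark formula:
BAC = (dose_g / (body_wt * 1000 * r)) * 100
Denominator = 84.1 * 1000 * 0.67 = 56347
BAC = (29.5 / 56347) * 100
BAC = 0.0524 g/dL

0.0524


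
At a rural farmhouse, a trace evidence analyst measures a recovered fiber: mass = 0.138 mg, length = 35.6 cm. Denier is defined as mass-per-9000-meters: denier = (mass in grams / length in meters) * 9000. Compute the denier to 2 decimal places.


Denier calculation:
Mass in grams = 0.138 mg / 1000 = 0.000138 g
Length in meters = 35.6 cm / 100 = 0.356 m
Linear density = mass / length = 0.000138 / 0.356 = 0.00038764 g/m
Denier = (g/m) * 9000 = 0.00038764 * 9000 = 3.49

3.49


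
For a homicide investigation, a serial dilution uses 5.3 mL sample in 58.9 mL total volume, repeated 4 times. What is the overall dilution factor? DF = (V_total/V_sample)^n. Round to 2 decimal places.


Dilution factor calculation:
Single dilution = V_total / V_sample = 58.9 / 5.3 ≈ 11.113208
Number of dilutions = 4
Total DF = (58.9 / 5.3)^4 (full precision, rounded at the end) = 15253.09

15253.09


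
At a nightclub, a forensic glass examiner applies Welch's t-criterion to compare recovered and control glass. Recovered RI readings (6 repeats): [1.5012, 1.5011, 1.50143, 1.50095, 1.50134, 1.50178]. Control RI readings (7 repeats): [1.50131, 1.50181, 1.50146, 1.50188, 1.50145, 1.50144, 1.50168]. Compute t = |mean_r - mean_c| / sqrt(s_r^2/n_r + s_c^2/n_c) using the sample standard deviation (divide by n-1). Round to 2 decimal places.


Welch's t-criterion for glass RI comparison:
Recovered mean = sum / n_r = 9.0078 / 6 = 1.5013
Control mean = sum / n_c = 10.51103 / 7 = 1.5015757
Recovered sample variance s_r^2 = 8.428e-08
Control sample variance s_c^2 = 4.60952e-08
Welch SE (unpooled) = sqrt(s_r^2/n_r + s_c^2/n_c) = sqrt(1.40467e-08 + 6.58503e-09) = sqrt(2.06317e-08) = 0.000143637
|mean_r - mean_c| = 0.000275714
t = 0.000275714 / 0.000143637 = 1.92

1.92


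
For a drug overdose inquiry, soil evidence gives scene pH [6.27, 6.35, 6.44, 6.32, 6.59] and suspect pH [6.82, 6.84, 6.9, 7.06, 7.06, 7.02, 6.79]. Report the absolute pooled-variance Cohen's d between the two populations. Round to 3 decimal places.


Pooled-variance Cohen's d for soil pH comparison:
Scene mean = 31.97 / 5 = 6.394
Suspect mean = 48.49 / 7 = 6.927143
Scene sample variance s_s^2 = 0.01583
Suspect sample variance s_c^2 = 0.013757
Pooled variance = ((n_s-1)*s_s^2 + (n_c-1)*s_c^2) / (n_s + n_c - 2) = 0.014586
Pooled SD = sqrt(0.014586) = 0.120773
Mean difference = -0.533143
|d| = |-0.533143| / 0.120773 = 4.414

4.414


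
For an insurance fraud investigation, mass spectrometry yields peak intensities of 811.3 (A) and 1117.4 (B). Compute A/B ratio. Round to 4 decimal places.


Spectral peak ratio:
Peak A = 811.3 counts
Peak B = 1117.4 counts
Ratio = 811.3 / 1117.4 = 0.7261

0.7261


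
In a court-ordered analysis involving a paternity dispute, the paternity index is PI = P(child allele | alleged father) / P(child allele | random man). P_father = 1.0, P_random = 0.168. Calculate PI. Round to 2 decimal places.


Paternity Index calculation:
PI = P(allele|father) / P(allele|random)
PI = 1.0 / 0.168
PI = 5.95

5.95


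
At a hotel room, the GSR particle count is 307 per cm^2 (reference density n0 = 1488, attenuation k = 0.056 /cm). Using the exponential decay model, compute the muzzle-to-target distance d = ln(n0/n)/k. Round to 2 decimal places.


GSR distance calculation:
n0/n = 1488 / 307 = 4.846906
ln(n0/n) = 1.578341
d = 1.578341 / 0.056 = 28.18 cm

28.18


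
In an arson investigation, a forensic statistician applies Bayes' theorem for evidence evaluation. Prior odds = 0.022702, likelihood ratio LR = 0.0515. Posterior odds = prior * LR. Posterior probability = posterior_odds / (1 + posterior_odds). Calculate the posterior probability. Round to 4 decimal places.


Bayesian evidence evaluation:
Posterior odds = prior_odds * LR = 0.022702 * 0.0515 = 0.001169153
Posterior probability = posterior_odds / (1 + posterior_odds)
= 0.001169153 / (1 + 0.001169153)
= 0.001169153 / 1.001169153
= 0.0012

0.0012
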